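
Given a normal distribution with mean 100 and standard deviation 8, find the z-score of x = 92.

-1

Step 1: Recall the z-score formula: z = (x - mu) / sigma
Step 2: Substitute values: z = (92 - 100) / 8
Step 3: z = -8 / 8 = -1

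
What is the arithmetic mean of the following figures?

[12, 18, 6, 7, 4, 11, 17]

10.7143

Step 1: Sum all values: 12 + 18 + 6 + 7 + 4 + 11 + 17 = 75
Step 2: Count the number of values: n = 7
Step 3: Mean = sum / n = 75 / 7 = 10.7143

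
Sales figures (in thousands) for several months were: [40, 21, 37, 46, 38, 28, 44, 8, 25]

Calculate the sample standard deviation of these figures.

12.3839

Step 1: Compute the mean: 31.8889
Step 2: Sum of squared deviations from the mean: 1226.8889
Step 3: Sample variance = 1226.8889 / 8 = 153.3611
Step 4: Standard deviation = sqrt(153.3611) = 12.3839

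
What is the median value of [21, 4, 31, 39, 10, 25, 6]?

21

Step 1: Sort the data in ascending order: [4, 6, 10, 21, 25, 31, 39]
Step 2: The number of values is n = 7.
Step 3: Since n is odd, the median is the middle value at position 4: 21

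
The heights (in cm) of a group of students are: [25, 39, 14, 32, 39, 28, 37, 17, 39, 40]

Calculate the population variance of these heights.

84

Step 1: Compute the mean: (25 + 39 + 14 + 32 + 39 + 28 + 37 + 17 + 39 + 40) / 10 = 31
Step 2: Compute squared deviations from the mean:
  (25 - 31)^2 = 36
  (39 - 31)^2 = 64
  (14 - 31)^2 = 289
  (32 - 31)^2 = 1
  (39 - 31)^2 = 64
  (28 - 31)^2 = 9
  (37 - 31)^2 = 36
  (17 - 31)^2 = 196
  (39 - 31)^2 = 64
  (40 - 31)^2 = 81
Step 3: Sum of squared deviations = 840
Step 4: Population variance = 840 / 10 = 84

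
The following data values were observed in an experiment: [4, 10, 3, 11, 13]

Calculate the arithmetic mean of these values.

8.2

Step 1: Sum all values: 4 + 10 + 3 + 11 + 13 = 41
Step 2: Count the number of values: n = 5
Step 3: Mean = sum / n = 41 / 5 = 8.2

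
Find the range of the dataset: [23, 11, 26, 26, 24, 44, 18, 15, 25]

33

Step 1: Identify the maximum value: max = 44
Step 2: Identify the minimum value: min = 11
Step 3: Range = max - min = 44 - 11 = 33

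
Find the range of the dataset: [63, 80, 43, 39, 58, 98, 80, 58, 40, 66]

59

Step 1: Identify the maximum value: max = 98
Step 2: Identify the minimum value: min = 39
Step 3: Range = max - min = 98 - 39 = 59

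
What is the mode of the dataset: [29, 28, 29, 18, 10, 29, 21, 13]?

29

Step 1: Count the frequency of each value:
  10: appears 1 time(s)
  13: appears 1 time(s)
  18: appears 1 time(s)
  21: appears 1 time(s)
  28: appears 1 time(s)
  29: appears 3 time(s)
Step 2: The value 29 appears most frequently (3 times).
Step 3: Mode = 29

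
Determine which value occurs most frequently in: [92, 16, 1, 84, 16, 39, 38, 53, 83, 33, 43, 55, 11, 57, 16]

16

Step 1: Count the frequency of each value:
  1: appears 1 time(s)
  11: appears 1 time(s)
  16: appears 3 time(s)
  33: appears 1 time(s)
  38: appears 1 time(s)
  39: appears 1 time(s)
  43: appears 1 time(s)
  53: appears 1 time(s)
  55: appears 1 time(s)
  57: appears 1 time(s)
  83: appears 1 time(s)
  84: appears 1 time(s)
  92: appears 1 time(s)
Step 2: The value 16 appears most frequently (3 times).
Step 3: Mode = 16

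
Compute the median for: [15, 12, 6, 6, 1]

6

Step 1: Sort the data in ascending order: [1, 6, 6, 12, 15]
Step 2: The number of values is n = 5.
Step 3: Since n is odd, the median is the middle value at position 3: 6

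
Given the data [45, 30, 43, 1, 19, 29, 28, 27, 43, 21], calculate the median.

28.5

Step 1: Sort the data in ascending order: [1, 19, 21, 27, 28, 29, 30, 43, 43, 45]
Step 2: The number of values is n = 10.
Step 3: Since n is even, the median is the average of positions 5 and 6:
  Median = (28 + 29) / 2 = 28.5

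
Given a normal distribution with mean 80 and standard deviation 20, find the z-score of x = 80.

0

Step 1: Recall the z-score formula: z = (x - mu) / sigma
Step 2: Substitute values: z = (80 - 80) / 20
Step 3: z = 0 / 20 = 0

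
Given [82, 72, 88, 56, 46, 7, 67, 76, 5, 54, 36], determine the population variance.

719.7025

Step 1: Compute the mean: (82 + 72 + 88 + 56 + 46 + 7 + 67 + 76 + 5 + 54 + 36) / 11 = 53.5455
Step 2: Compute squared deviations from the mean:
  (82 - 53.5455)^2 = 809.6612
  (72 - 53.5455)^2 = 340.5702
  (88 - 53.5455)^2 = 1187.1157
  (56 - 53.5455)^2 = 6.0248
  (46 - 53.5455)^2 = 56.9339
  (7 - 53.5455)^2 = 2166.4793
  (67 - 53.5455)^2 = 181.0248
  (76 - 53.5455)^2 = 504.2066
  (5 - 53.5455)^2 = 2356.6612
  (54 - 53.5455)^2 = 0.2066
  (36 - 53.5455)^2 = 307.843
Step 3: Sum of squared deviations = 7916.7273
Step 4: Population variance = 7916.7273 / 11 = 719.7025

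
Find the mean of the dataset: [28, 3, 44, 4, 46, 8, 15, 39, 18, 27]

23.2

Step 1: Sum all values: 28 + 3 + 44 + 4 + 46 + 8 + 15 + 39 + 18 + 27 = 232
Step 2: Count the number of values: n = 10
Step 3: Mean = sum / n = 232 / 10 = 23.2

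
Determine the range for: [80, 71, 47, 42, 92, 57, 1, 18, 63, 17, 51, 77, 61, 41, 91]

91

Step 1: Identify the maximum value: max = 92
Step 2: Identify the minimum value: min = 1
Step 3: Range = max - min = 92 - 1 = 91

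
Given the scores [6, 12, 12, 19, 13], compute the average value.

12.4

Step 1: Sum all values: 6 + 12 + 12 + 19 + 13 = 62
Step 2: Count the number of values: n = 5
Step 3: Mean = sum / n = 62 / 5 = 12.4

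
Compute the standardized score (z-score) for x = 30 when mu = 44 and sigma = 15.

-0.9333

Step 1: Recall the z-score formula: z = (x - mu) / sigma
Step 2: Substitute values: z = (30 - 44) / 15
Step 3: z = -14 / 15 = -0.9333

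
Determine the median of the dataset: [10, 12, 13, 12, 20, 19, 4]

12

Step 1: Sort the data in ascending order: [4, 10, 12, 12, 13, 19, 20]
Step 2: The number of values is n = 7.
Step 3: Since n is odd, the median is the middle value at position 4: 12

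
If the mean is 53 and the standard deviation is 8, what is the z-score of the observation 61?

1

Step 1: Recall the z-score formula: z = (x - mu) / sigma
Step 2: Substitute values: z = (61 - 53) / 8
Step 3: z = 8 / 8 = 1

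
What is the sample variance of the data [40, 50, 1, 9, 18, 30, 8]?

332.2381

Step 1: Compute the mean: (40 + 50 + 1 + 9 + 18 + 30 + 8) / 7 = 22.2857
Step 2: Compute squared deviations from the mean:
  (40 - 22.2857)^2 = 313.7959
  (50 - 22.2857)^2 = 768.0816
  (1 - 22.2857)^2 = 453.0816
  (9 - 22.2857)^2 = 176.5102
  (18 - 22.2857)^2 = 18.3673
  (30 - 22.2857)^2 = 59.5102
  (8 - 22.2857)^2 = 204.0816
Step 3: Sum of squared deviations = 1993.4286
Step 4: Sample variance = 1993.4286 / 6 = 332.2381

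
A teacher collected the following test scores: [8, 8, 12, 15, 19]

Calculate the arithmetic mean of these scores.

12.4

Step 1: Sum all values: 8 + 8 + 12 + 15 + 19 = 62
Step 2: Count the number of values: n = 5
Step 3: Mean = sum / n = 62 / 5 = 12.4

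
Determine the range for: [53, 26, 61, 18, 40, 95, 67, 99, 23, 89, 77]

81

Step 1: Identify the maximum value: max = 99
Step 2: Identify the minimum value: min = 18
Step 3: Range = max - min = 99 - 18 = 81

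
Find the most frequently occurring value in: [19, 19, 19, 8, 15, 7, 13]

19

Step 1: Count the frequency of each value:
  7: appears 1 time(s)
  8: appears 1 time(s)
  13: appears 1 time(s)
  15: appears 1 time(s)
  19: appears 3 time(s)
Step 2: The value 19 appears most frequently (3 times).
Step 3: Mode = 19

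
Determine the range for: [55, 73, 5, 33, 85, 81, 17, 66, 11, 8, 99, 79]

94

Step 1: Identify the maximum value: max = 99
Step 2: Identify the minimum value: min = 5
Step 3: Range = max - min = 99 - 5 = 94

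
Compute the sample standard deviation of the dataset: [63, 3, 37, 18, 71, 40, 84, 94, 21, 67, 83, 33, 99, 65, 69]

29.3644

Step 1: Compute the mean: 56.4667
Step 2: Sum of squared deviations from the mean: 12071.7333
Step 3: Sample variance = 12071.7333 / 14 = 862.2667
Step 4: Standard deviation = sqrt(862.2667) = 29.3644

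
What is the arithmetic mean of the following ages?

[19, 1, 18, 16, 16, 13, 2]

12.1429

Step 1: Sum all values: 19 + 1 + 18 + 16 + 16 + 13 + 2 = 85
Step 2: Count the number of values: n = 7
Step 3: Mean = sum / n = 85 / 7 = 12.1429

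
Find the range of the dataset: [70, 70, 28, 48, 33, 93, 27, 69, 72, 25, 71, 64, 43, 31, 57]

68

Step 1: Identify the maximum value: max = 93
Step 2: Identify the minimum value: min = 25
Step 3: Range = max - min = 93 - 25 = 68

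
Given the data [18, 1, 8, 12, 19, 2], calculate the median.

10

Step 1: Sort the data in ascending order: [1, 2, 8, 12, 18, 19]
Step 2: The number of values is n = 6.
Step 3: Since n is even, the median is the average of positions 3 and 4:
  Median = (8 + 12) / 2 = 10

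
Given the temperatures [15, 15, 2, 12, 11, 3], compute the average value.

9.6667

Step 1: Sum all values: 15 + 15 + 2 + 12 + 11 + 3 = 58
Step 2: Count the number of values: n = 6
Step 3: Mean = sum / n = 58 / 6 = 9.6667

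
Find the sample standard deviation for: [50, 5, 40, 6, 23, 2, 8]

19.1174

Step 1: Compute the mean: 19.1429
Step 2: Sum of squared deviations from the mean: 2192.8571
Step 3: Sample variance = 2192.8571 / 6 = 365.4762
Step 4: Standard deviation = sqrt(365.4762) = 19.1174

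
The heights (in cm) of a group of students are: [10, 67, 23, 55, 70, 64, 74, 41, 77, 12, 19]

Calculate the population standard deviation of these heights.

25.0431

Step 1: Compute the mean: 46.5455
Step 2: Sum of squared deviations from the mean: 6898.7273
Step 3: Population variance = 6898.7273 / 11 = 627.157
Step 4: Standard deviation = sqrt(627.157) = 25.0431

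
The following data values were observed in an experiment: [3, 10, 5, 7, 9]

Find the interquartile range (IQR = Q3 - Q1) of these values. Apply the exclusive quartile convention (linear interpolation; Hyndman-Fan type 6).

5.5

Step 1: Sort the data: [3, 5, 7, 9, 10]
Step 2: n = 5
Step 3: Using the exclusive quartile method:
  Q1 = 4
  Q2 (median) = 7
  Q3 = 9.5
  IQR = Q3 - Q1 = 9.5 - 4 = 5.5
Step 4: IQR = 5.5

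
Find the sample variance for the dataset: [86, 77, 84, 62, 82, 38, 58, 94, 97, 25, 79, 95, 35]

594.8077

Step 1: Compute the mean: (86 + 77 + 84 + 62 + 82 + 38 + 58 + 94 + 97 + 25 + 79 + 95 + 35) / 13 = 70.1538
Step 2: Compute squared deviations from the mean:
  (86 - 70.1538)^2 = 251.1006
  (77 - 70.1538)^2 = 46.8698
  (84 - 70.1538)^2 = 191.716
  (62 - 70.1538)^2 = 66.4852
  (82 - 70.1538)^2 = 140.3314
  (38 - 70.1538)^2 = 1033.8698
  (58 - 70.1538)^2 = 147.716
  (94 - 70.1538)^2 = 568.6391
  (97 - 70.1538)^2 = 720.716
  (25 - 70.1538)^2 = 2038.8698
  (79 - 70.1538)^2 = 78.2544
  (95 - 70.1538)^2 = 617.3314
  (35 - 70.1538)^2 = 1235.7929
Step 3: Sum of squared deviations = 7137.6923
Step 4: Sample variance = 7137.6923 / 12 = 594.8077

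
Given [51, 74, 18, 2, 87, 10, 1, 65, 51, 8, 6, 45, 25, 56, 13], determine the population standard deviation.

27.6643

Step 1: Compute the mean: 34.1333
Step 2: Sum of squared deviations from the mean: 11479.7333
Step 3: Population variance = 11479.7333 / 15 = 765.3156
Step 4: Standard deviation = sqrt(765.3156) = 27.6643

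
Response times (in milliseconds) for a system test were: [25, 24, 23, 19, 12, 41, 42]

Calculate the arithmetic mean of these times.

26.5714

Step 1: Sum all values: 25 + 24 + 23 + 19 + 12 + 41 + 42 = 186
Step 2: Count the number of values: n = 7
Step 3: Mean = sum / n = 186 / 7 = 26.5714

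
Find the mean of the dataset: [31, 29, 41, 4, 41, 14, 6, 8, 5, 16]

19.5

Step 1: Sum all values: 31 + 29 + 41 + 4 + 41 + 14 + 6 + 8 + 5 + 16 = 195
Step 2: Count the number of values: n = 10
Step 3: Mean = sum / n = 195 / 10 = 19.5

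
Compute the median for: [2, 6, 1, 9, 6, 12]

6

Step 1: Sort the data in ascending order: [1, 2, 6, 6, 9, 12]
Step 2: The number of values is n = 6.
Step 3: Since n is even, the median is the average of positions 3 and 4:
  Median = (6 + 6) / 2 = 6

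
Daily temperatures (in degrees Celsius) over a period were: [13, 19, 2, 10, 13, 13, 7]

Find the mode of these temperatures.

13

Step 1: Count the frequency of each value:
  2: appears 1 time(s)
  7: appears 1 time(s)
  10: appears 1 time(s)
  13: appears 3 time(s)
  19: appears 1 time(s)
Step 2: The value 13 appears most frequently (3 times).
Step 3: Mode = 13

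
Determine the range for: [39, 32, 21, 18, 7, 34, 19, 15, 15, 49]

42

Step 1: Identify the maximum value: max = 49
Step 2: Identify the minimum value: min = 7
Step 3: Range = max - min = 49 - 7 = 42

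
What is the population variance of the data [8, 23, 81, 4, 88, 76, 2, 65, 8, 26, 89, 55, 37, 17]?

1022.6582

Step 1: Compute the mean: (8 + 23 + 81 + 4 + 88 + 76 + 2 + 65 + 8 + 26 + 89 + 55 + 37 + 17) / 14 = 41.3571
Step 2: Compute squared deviations from the mean:
  (8 - 41.3571)^2 = 1112.699
  (23 - 41.3571)^2 = 336.9847
  (81 - 41.3571)^2 = 1571.5561
  (4 - 41.3571)^2 = 1395.5561
  (88 - 41.3571)^2 = 2175.5561
  (76 - 41.3571)^2 = 1200.1276
  (2 - 41.3571)^2 = 1548.9847
  (65 - 41.3571)^2 = 558.9847
  (8 - 41.3571)^2 = 1112.699
  (26 - 41.3571)^2 = 235.8418
  (89 - 41.3571)^2 = 2269.8418
  (55 - 41.3571)^2 = 186.1276
  (37 - 41.3571)^2 = 18.9847
  (17 - 41.3571)^2 = 593.2704
Step 3: Sum of squared deviations = 14317.2143
Step 4: Population variance = 14317.2143 / 14 = 1022.6582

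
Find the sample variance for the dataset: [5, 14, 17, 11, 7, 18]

28

Step 1: Compute the mean: (5 + 14 + 17 + 11 + 7 + 18) / 6 = 12
Step 2: Compute squared deviations from the mean:
  (5 - 12)^2 = 49
  (14 - 12)^2 = 4
  (17 - 12)^2 = 25
  (11 - 12)^2 = 1
  (7 - 12)^2 = 25
  (18 - 12)^2 = 36
Step 3: Sum of squared deviations = 140
Step 4: Sample variance = 140 / 5 = 28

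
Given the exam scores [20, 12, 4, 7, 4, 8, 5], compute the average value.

8.5714

Step 1: Sum all values: 20 + 12 + 4 + 7 + 4 + 8 + 5 = 60
Step 2: Count the number of values: n = 7
Step 3: Mean = sum / n = 60 / 7 = 8.5714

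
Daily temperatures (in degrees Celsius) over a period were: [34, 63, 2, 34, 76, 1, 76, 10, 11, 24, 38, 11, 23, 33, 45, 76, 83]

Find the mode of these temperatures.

76

Step 1: Count the frequency of each value:
  1: appears 1 time(s)
  2: appears 1 time(s)
  10: appears 1 time(s)
  11: appears 2 time(s)
  23: appears 1 time(s)
  24: appears 1 time(s)
  33: appears 1 time(s)
  34: appears 2 time(s)
  38: appears 1 time(s)
  45: appears 1 time(s)
  63: appears 1 time(s)
  76: appears 3 time(s)
  83: appears 1 time(s)
Step 2: The value 76 appears most frequently (3 times).
Step 3: Mode = 76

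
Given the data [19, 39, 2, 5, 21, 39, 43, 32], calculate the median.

26.5

Step 1: Sort the data in ascending order: [2, 5, 19, 21, 32, 39, 39, 43]
Step 2: The number of values is n = 8.
Step 3: Since n is even, the median is the average of positions 4 and 5:
  Median = (21 + 32) / 2 = 26.5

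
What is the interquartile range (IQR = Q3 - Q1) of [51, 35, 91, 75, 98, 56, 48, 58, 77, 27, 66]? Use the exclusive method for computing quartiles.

29

Step 1: Sort the data: [27, 35, 48, 51, 56, 58, 66, 75, 77, 91, 98]
Step 2: n = 11
Step 3: Using the exclusive quartile method:
  Q1 = 48
  Q2 (median) = 58
  Q3 = 77
  IQR = Q3 - Q1 = 77 - 48 = 29
Step 4: IQR = 29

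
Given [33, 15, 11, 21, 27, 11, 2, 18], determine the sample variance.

96.2143

Step 1: Compute the mean: (33 + 15 + 11 + 21 + 27 + 11 + 2 + 18) / 8 = 17.25
Step 2: Compute squared deviations from the mean:
  (33 - 17.25)^2 = 248.0625
  (15 - 17.25)^2 = 5.0625
  (11 - 17.25)^2 = 39.0625
  (21 - 17.25)^2 = 14.0625
  (27 - 17.25)^2 = 95.0625
  (11 - 17.25)^2 = 39.0625
  (2 - 17.25)^2 = 232.5625
  (18 - 17.25)^2 = 0.5625
Step 3: Sum of squared deviations = 673.5
Step 4: Sample variance = 673.5 / 7 = 96.2143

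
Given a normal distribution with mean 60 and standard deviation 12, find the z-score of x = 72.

1

Step 1: Recall the z-score formula: z = (x - mu) / sigma
Step 2: Substitute values: z = (72 - 60) / 12
Step 3: z = 12 / 12 = 1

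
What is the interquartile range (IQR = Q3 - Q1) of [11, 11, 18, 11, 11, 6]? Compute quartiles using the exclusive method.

3

Step 1: Sort the data: [6, 11, 11, 11, 11, 18]
Step 2: n = 6
Step 3: Using the exclusive quartile method:
  Q1 = 9.75
  Q2 (median) = 11
  Q3 = 12.75
  IQR = Q3 - Q1 = 12.75 - 9.75 = 3
Step 4: IQR = 3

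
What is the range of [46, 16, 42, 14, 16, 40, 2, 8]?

44

Step 1: Identify the maximum value: max = 46
Step 2: Identify the minimum value: min = 2
Step 3: Range = max - min = 46 - 2 = 44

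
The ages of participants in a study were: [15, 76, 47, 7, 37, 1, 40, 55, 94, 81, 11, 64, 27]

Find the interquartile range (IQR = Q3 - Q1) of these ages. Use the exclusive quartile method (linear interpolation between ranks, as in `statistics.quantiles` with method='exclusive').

57

Step 1: Sort the data: [1, 7, 11, 15, 27, 37, 40, 47, 55, 64, 76, 81, 94]
Step 2: n = 13
Step 3: Using the exclusive quartile method:
  Q1 = 13
  Q2 (median) = 40
  Q3 = 70
  IQR = Q3 - Q1 = 70 - 13 = 57
Step 4: IQR = 57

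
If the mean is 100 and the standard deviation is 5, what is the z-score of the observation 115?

3

Step 1: Recall the z-score formula: z = (x - mu) / sigma
Step 2: Substitute values: z = (115 - 100) / 5
Step 3: z = 15 / 5 = 3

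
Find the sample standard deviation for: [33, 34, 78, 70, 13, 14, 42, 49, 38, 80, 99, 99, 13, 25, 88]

31.2836

Step 1: Compute the mean: 51.6667
Step 2: Sum of squared deviations from the mean: 13701.3333
Step 3: Sample variance = 13701.3333 / 14 = 978.6667
Step 4: Standard deviation = sqrt(978.6667) = 31.2836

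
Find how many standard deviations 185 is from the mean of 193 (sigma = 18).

-0.4444

Step 1: Recall the z-score formula: z = (x - mu) / sigma
Step 2: Substitute values: z = (185 - 193) / 18
Step 3: z = -8 / 18 = -0.4444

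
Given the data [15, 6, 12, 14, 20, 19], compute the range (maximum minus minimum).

14

Step 1: Identify the maximum value: max = 20
Step 2: Identify the minimum value: min = 6
Step 3: Range = max - min = 20 - 6 = 14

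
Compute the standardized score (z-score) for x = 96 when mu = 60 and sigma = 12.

3

Step 1: Recall the z-score formula: z = (x - mu) / sigma
Step 2: Substitute values: z = (96 - 60) / 12
Step 3: z = 36 / 12 = 3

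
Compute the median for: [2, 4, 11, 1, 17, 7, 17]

7

Step 1: Sort the data in ascending order: [1, 2, 4, 7, 11, 17, 17]
Step 2: The number of values is n = 7.
Step 3: Since n is odd, the median is the middle value at position 4: 7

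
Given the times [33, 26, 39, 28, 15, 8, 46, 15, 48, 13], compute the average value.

27.1

Step 1: Sum all values: 33 + 26 + 39 + 28 + 15 + 8 + 46 + 15 + 48 + 13 = 271
Step 2: Count the number of values: n = 10
Step 3: Mean = sum / n = 271 / 10 = 27.1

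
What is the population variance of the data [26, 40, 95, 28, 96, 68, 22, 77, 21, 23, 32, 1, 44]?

847.1479

Step 1: Compute the mean: (26 + 40 + 95 + 28 + 96 + 68 + 22 + 77 + 21 + 23 + 32 + 1 + 44) / 13 = 44.0769
Step 2: Compute squared deviations from the mean:
  (26 - 44.0769)^2 = 326.7751
  (40 - 44.0769)^2 = 16.6213
  (95 - 44.0769)^2 = 2593.1598
  (28 - 44.0769)^2 = 258.4675
  (96 - 44.0769)^2 = 2696.0059
  (68 - 44.0769)^2 = 572.3136
  (22 - 44.0769)^2 = 487.3905
  (77 - 44.0769)^2 = 1083.929
  (21 - 44.0769)^2 = 532.5444
  (23 - 44.0769)^2 = 444.2367
  (32 - 44.0769)^2 = 145.8521
  (1 - 44.0769)^2 = 1855.6213
  (44 - 44.0769)^2 = 0.0059
Step 3: Sum of squared deviations = 11012.9231
Step 4: Population variance = 11012.9231 / 13 = 847.1479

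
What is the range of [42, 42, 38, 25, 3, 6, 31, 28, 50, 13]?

47

Step 1: Identify the maximum value: max = 50
Step 2: Identify the minimum value: min = 3
Step 3: Range = max - min = 50 - 3 = 47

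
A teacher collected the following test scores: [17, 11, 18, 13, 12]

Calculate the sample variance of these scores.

9.7

Step 1: Compute the mean: (17 + 11 + 18 + 13 + 12) / 5 = 14.2
Step 2: Compute squared deviations from the mean:
  (17 - 14.2)^2 = 7.84
  (11 - 14.2)^2 = 10.24
  (18 - 14.2)^2 = 14.44
  (13 - 14.2)^2 = 1.44
  (12 - 14.2)^2 = 4.84
Step 3: Sum of squared deviations = 38.8
Step 4: Sample variance = 38.8 / 4 = 9.7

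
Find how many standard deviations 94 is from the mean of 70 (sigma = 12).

2

Step 1: Recall the z-score formula: z = (x - mu) / sigma
Step 2: Substitute values: z = (94 - 70) / 12
Step 3: z = 24 / 12 = 2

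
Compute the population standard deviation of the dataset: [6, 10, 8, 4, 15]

3.7736

Step 1: Compute the mean: 8.6
Step 2: Sum of squared deviations from the mean: 71.2
Step 3: Population variance = 71.2 / 5 = 14.24
Step 4: Standard deviation = sqrt(14.24) = 3.7736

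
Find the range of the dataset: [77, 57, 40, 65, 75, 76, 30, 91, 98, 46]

68

Step 1: Identify the maximum value: max = 98
Step 2: Identify the minimum value: min = 30
Step 3: Range = max - min = 98 - 30 = 68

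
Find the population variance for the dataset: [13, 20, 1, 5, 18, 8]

46.4722

Step 1: Compute the mean: (13 + 20 + 1 + 5 + 18 + 8) / 6 = 10.8333
Step 2: Compute squared deviations from the mean:
  (13 - 10.8333)^2 = 4.6944
  (20 - 10.8333)^2 = 84.0278
  (1 - 10.8333)^2 = 96.6944
  (5 - 10.8333)^2 = 34.0278
  (18 - 10.8333)^2 = 51.3611
  (8 - 10.8333)^2 = 8.0278
Step 3: Sum of squared deviations = 278.8333
Step 4: Population variance = 278.8333 / 6 = 46.4722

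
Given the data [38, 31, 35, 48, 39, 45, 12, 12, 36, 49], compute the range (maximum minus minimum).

37

Step 1: Identify the maximum value: max = 49
Step 2: Identify the minimum value: min = 12
Step 3: Range = max - min = 49 - 12 = 37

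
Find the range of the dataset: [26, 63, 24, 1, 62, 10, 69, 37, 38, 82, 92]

91

Step 1: Identify the maximum value: max = 92
Step 2: Identify the minimum value: min = 1
Step 3: Range = max - min = 92 - 1 = 91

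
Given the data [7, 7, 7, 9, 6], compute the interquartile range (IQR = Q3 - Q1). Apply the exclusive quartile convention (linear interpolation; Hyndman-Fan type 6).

1.5

Step 1: Sort the data: [6, 7, 7, 7, 9]
Step 2: n = 5
Step 3: Using the exclusive quartile method:
  Q1 = 6.5
  Q2 (median) = 7
  Q3 = 8
  IQR = Q3 - Q1 = 8 - 6.5 = 1.5
Step 4: IQR = 1.5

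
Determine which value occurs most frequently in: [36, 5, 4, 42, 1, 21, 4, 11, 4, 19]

4

Step 1: Count the frequency of each value:
  1: appears 1 time(s)
  4: appears 3 time(s)
  5: appears 1 time(s)
  11: appears 1 time(s)
  19: appears 1 time(s)
  21: appears 1 time(s)
  36: appears 1 time(s)
  42: appears 1 time(s)
Step 2: The value 4 appears most frequently (3 times).
Step 3: Mode = 4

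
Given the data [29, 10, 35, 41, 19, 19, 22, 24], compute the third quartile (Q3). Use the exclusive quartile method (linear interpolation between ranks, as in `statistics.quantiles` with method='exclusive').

33.5

Step 1: Sort the data: [10, 19, 19, 22, 24, 29, 35, 41]
Step 2: n = 8
Step 3: Using the exclusive quartile method:
  Q1 = 19
  Q2 (median) = 23
  Q3 = 33.5
  IQR = Q3 - Q1 = 33.5 - 19 = 14.5
Step 4: Q3 = 33.5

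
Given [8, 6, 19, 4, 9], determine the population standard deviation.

5.1923

Step 1: Compute the mean: 9.2
Step 2: Sum of squared deviations from the mean: 134.8
Step 3: Population variance = 134.8 / 5 = 26.96
Step 4: Standard deviation = sqrt(26.96) = 5.1923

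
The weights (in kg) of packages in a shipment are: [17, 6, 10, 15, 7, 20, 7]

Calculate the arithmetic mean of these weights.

11.7143

Step 1: Sum all values: 17 + 6 + 10 + 15 + 7 + 20 + 7 = 82
Step 2: Count the number of values: n = 7
Step 3: Mean = sum / n = 82 / 7 = 11.7143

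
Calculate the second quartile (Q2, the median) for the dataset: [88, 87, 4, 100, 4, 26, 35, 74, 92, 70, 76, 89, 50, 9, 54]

70

Step 1: Sort the data: [4, 4, 9, 26, 35, 50, 54, 70, 74, 76, 87, 88, 89, 92, 100]
Step 2: n = 15
Step 3: Q2 is the median. Since n is odd, it is the middle value at position 8: 70
Step 4: Q2 = 70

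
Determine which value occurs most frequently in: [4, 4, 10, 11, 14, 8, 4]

4

Step 1: Count the frequency of each value:
  4: appears 3 time(s)
  8: appears 1 time(s)
  10: appears 1 time(s)
  11: appears 1 time(s)
  14: appears 1 time(s)
Step 2: The value 4 appears most frequently (3 times).
Step 3: Mode = 4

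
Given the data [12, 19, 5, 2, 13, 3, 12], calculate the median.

12

Step 1: Sort the data in ascending order: [2, 3, 5, 12, 12, 13, 19]
Step 2: The number of values is n = 7.
Step 3: Since n is odd, the median is the middle value at position 4: 12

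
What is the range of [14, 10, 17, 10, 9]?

8

Step 1: Identify the maximum value: max = 17
Step 2: Identify the minimum value: min = 9
Step 3: Range = max - min = 17 - 9 = 8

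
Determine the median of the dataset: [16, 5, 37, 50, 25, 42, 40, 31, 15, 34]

32.5

Step 1: Sort the data in ascending order: [5, 15, 16, 25, 31, 34, 37, 40, 42, 50]
Step 2: The number of values is n = 10.
Step 3: Since n is even, the median is the average of positions 5 and 6:
  Median = (31 + 34) / 2 = 32.5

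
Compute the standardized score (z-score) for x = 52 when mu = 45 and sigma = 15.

0.4667

Step 1: Recall the z-score formula: z = (x - mu) / sigma
Step 2: Substitute values: z = (52 - 45) / 15
Step 3: z = 7 / 15 = 0.4667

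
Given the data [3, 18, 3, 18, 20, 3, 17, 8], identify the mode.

3

Step 1: Count the frequency of each value:
  3: appears 3 time(s)
  8: appears 1 time(s)
  17: appears 1 time(s)
  18: appears 2 time(s)
  20: appears 1 time(s)
Step 2: The value 3 appears most frequently (3 times).
Step 3: Mode = 3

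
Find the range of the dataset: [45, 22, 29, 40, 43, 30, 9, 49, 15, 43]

40

Step 1: Identify the maximum value: max = 49
Step 2: Identify the minimum value: min = 9
Step 3: Range = max - min = 49 - 9 = 40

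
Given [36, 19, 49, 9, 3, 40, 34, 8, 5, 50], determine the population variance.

309.21

Step 1: Compute the mean: (36 + 19 + 49 + 9 + 3 + 40 + 34 + 8 + 5 + 50) / 10 = 25.3
Step 2: Compute squared deviations from the mean:
  (36 - 25.3)^2 = 114.49
  (19 - 25.3)^2 = 39.69
  (49 - 25.3)^2 = 561.69
  (9 - 25.3)^2 = 265.69
  (3 - 25.3)^2 = 497.29
  (40 - 25.3)^2 = 216.09
  (34 - 25.3)^2 = 75.69
  (8 - 25.3)^2 = 299.29
  (5 - 25.3)^2 = 412.09
  (50 - 25.3)^2 = 610.09
Step 3: Sum of squared deviations = 3092.1
Step 4: Population variance = 3092.1 / 10 = 309.21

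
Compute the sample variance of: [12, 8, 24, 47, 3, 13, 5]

234

Step 1: Compute the mean: (12 + 8 + 24 + 47 + 3 + 13 + 5) / 7 = 16
Step 2: Compute squared deviations from the mean:
  (12 - 16)^2 = 16
  (8 - 16)^2 = 64
  (24 - 16)^2 = 64
  (47 - 16)^2 = 961
  (3 - 16)^2 = 169
  (13 - 16)^2 = 9
  (5 - 16)^2 = 121
Step 3: Sum of squared deviations = 1404
Step 4: Sample variance = 1404 / 6 = 234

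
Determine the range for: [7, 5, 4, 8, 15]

11

Step 1: Identify the maximum value: max = 15
Step 2: Identify the minimum value: min = 4
Step 3: Range = max - min = 15 - 4 = 11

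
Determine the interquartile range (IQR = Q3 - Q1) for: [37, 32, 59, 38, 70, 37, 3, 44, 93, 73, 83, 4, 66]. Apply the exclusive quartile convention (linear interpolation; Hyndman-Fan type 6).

37

Step 1: Sort the data: [3, 4, 32, 37, 37, 38, 44, 59, 66, 70, 73, 83, 93]
Step 2: n = 13
Step 3: Using the exclusive quartile method:
  Q1 = 34.5
  Q2 (median) = 44
  Q3 = 71.5
  IQR = Q3 - Q1 = 71.5 - 34.5 = 37
Step 4: IQR = 37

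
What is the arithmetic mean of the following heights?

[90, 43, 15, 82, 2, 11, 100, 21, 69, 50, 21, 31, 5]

41.5385

Step 1: Sum all values: 90 + 43 + 15 + 82 + 2 + 11 + 100 + 21 + 69 + 50 + 21 + 31 + 5 = 540
Step 2: Count the number of values: n = 13
Step 3: Mean = sum / n = 540 / 13 = 41.5385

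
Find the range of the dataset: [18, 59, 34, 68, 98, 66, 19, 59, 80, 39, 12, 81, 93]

86

Step 1: Identify the maximum value: max = 98
Step 2: Identify the minimum value: min = 12
Step 3: Range = max - min = 98 - 12 = 86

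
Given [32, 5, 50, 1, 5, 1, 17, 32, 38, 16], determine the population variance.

270.81

Step 1: Compute the mean: (32 + 5 + 50 + 1 + 5 + 1 + 17 + 32 + 38 + 16) / 10 = 19.7
Step 2: Compute squared deviations from the mean:
  (32 - 19.7)^2 = 151.29
  (5 - 19.7)^2 = 216.09
  (50 - 19.7)^2 = 918.09
  (1 - 19.7)^2 = 349.69
  (5 - 19.7)^2 = 216.09
  (1 - 19.7)^2 = 349.69
  (17 - 19.7)^2 = 7.29
  (32 - 19.7)^2 = 151.29
  (38 - 19.7)^2 = 334.89
  (16 - 19.7)^2 = 13.69
Step 3: Sum of squared deviations = 2708.1
Step 4: Population variance = 2708.1 / 10 = 270.81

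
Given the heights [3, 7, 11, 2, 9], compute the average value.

6.4

Step 1: Sum all values: 3 + 7 + 11 + 2 + 9 = 32
Step 2: Count the number of values: n = 5
Step 3: Mean = sum / n = 32 / 5 = 6.4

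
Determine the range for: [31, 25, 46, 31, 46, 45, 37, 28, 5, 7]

41

Step 1: Identify the maximum value: max = 46
Step 2: Identify the minimum value: min = 5
Step 3: Range = max - min = 46 - 5 = 41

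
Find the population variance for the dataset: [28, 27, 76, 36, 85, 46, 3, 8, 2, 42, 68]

752.562

Step 1: Compute the mean: (28 + 27 + 76 + 36 + 85 + 46 + 3 + 8 + 2 + 42 + 68) / 11 = 38.2727
Step 2: Compute squared deviations from the mean:
  (28 - 38.2727)^2 = 105.5289
  (27 - 38.2727)^2 = 127.0744
  (76 - 38.2727)^2 = 1423.3471
  (36 - 38.2727)^2 = 5.1653
  (85 - 38.2727)^2 = 2183.438
  (46 - 38.2727)^2 = 59.7107
  (3 - 38.2727)^2 = 1244.1653
  (8 - 38.2727)^2 = 916.438
  (2 - 38.2727)^2 = 1315.7107
  (42 - 38.2727)^2 = 13.8926
  (68 - 38.2727)^2 = 883.7107
Step 3: Sum of squared deviations = 8278.1818
Step 4: Population variance = 8278.1818 / 11 = 752.562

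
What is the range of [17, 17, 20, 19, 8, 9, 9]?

12

Step 1: Identify the maximum value: max = 20
Step 2: Identify the minimum value: min = 8
Step 3: Range = max - min = 20 - 8 = 12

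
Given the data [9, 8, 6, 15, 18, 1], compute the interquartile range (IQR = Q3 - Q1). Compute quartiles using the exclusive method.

11

Step 1: Sort the data: [1, 6, 8, 9, 15, 18]
Step 2: n = 6
Step 3: Using the exclusive quartile method:
  Q1 = 4.75
  Q2 (median) = 8.5
  Q3 = 15.75
  IQR = Q3 - Q1 = 15.75 - 4.75 = 11
Step 4: IQR = 11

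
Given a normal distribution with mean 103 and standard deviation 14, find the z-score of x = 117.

1

Step 1: Recall the z-score formula: z = (x - mu) / sigma
Step 2: Substitute values: z = (117 - 103) / 14
Step 3: z = 14 / 14 = 1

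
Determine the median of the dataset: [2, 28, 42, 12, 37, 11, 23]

23

Step 1: Sort the data in ascending order: [2, 11, 12, 23, 28, 37, 42]
Step 2: The number of values is n = 7.
Step 3: Since n is odd, the median is the middle value at position 4: 23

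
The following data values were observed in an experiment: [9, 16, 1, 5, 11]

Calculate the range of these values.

15

Step 1: Identify the maximum value: max = 16
Step 2: Identify the minimum value: min = 1
Step 3: Range = max - min = 16 - 1 = 15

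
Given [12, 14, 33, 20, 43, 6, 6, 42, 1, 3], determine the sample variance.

253.7778

Step 1: Compute the mean: (12 + 14 + 33 + 20 + 43 + 6 + 6 + 42 + 1 + 3) / 10 = 18
Step 2: Compute squared deviations from the mean:
  (12 - 18)^2 = 36
  (14 - 18)^2 = 16
  (33 - 18)^2 = 225
  (20 - 18)^2 = 4
  (43 - 18)^2 = 625
  (6 - 18)^2 = 144
  (6 - 18)^2 = 144
  (42 - 18)^2 = 576
  (1 - 18)^2 = 289
  (3 - 18)^2 = 225
Step 3: Sum of squared deviations = 2284
Step 4: Sample variance = 2284 / 9 = 253.7778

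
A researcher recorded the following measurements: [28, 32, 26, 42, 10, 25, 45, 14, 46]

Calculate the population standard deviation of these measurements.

12.1544

Step 1: Compute the mean: 29.7778
Step 2: Sum of squared deviations from the mean: 1329.5556
Step 3: Population variance = 1329.5556 / 9 = 147.7284
Step 4: Standard deviation = sqrt(147.7284) = 12.1544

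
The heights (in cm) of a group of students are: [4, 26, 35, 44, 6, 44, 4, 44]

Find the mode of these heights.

44

Step 1: Count the frequency of each value:
  4: appears 2 time(s)
  6: appears 1 time(s)
  26: appears 1 time(s)
  35: appears 1 time(s)
  44: appears 3 time(s)
Step 2: The value 44 appears most frequently (3 times).
Step 3: Mode = 44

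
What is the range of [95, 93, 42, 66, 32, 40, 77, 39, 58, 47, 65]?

63

Step 1: Identify the maximum value: max = 95
Step 2: Identify the minimum value: min = 32
Step 3: Range = max - min = 95 - 32 = 63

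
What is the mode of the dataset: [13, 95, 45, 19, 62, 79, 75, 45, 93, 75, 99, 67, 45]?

45

Step 1: Count the frequency of each value:
  13: appears 1 time(s)
  19: appears 1 time(s)
  45: appears 3 time(s)
  62: appears 1 time(s)
  67: appears 1 time(s)
  75: appears 2 time(s)
  79: appears 1 time(s)
  93: appears 1 time(s)
  95: appears 1 time(s)
  99: appears 1 time(s)
Step 2: The value 45 appears most frequently (3 times).
Step 3: Mode = 45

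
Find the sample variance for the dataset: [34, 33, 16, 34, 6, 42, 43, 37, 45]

169.4444

Step 1: Compute the mean: (34 + 33 + 16 + 34 + 6 + 42 + 43 + 37 + 45) / 9 = 32.2222
Step 2: Compute squared deviations from the mean:
  (34 - 32.2222)^2 = 3.1605
  (33 - 32.2222)^2 = 0.6049
  (16 - 32.2222)^2 = 263.1605
  (34 - 32.2222)^2 = 3.1605
  (6 - 32.2222)^2 = 687.6049
  (42 - 32.2222)^2 = 95.6049
  (43 - 32.2222)^2 = 116.1605
  (37 - 32.2222)^2 = 22.8272
  (45 - 32.2222)^2 = 163.2716
Step 3: Sum of squared deviations = 1355.5556
Step 4: Sample variance = 1355.5556 / 8 = 169.4444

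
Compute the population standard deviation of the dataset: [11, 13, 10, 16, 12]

2.0591

Step 1: Compute the mean: 12.4
Step 2: Sum of squared deviations from the mean: 21.2
Step 3: Population variance = 21.2 / 5 = 4.24
Step 4: Standard deviation = sqrt(4.24) = 2.0591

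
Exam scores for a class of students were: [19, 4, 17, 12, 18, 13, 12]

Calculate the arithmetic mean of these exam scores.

13.5714

Step 1: Sum all values: 19 + 4 + 17 + 12 + 18 + 13 + 12 = 95
Step 2: Count the number of values: n = 7
Step 3: Mean = sum / n = 95 / 7 = 13.5714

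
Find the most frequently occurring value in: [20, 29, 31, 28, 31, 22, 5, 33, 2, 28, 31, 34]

31

Step 1: Count the frequency of each value:
  2: appears 1 time(s)
  5: appears 1 time(s)
  20: appears 1 time(s)
  22: appears 1 time(s)
  28: appears 2 time(s)
  29: appears 1 time(s)
  31: appears 3 time(s)
  33: appears 1 time(s)
  34: appears 1 time(s)
Step 2: The value 31 appears most frequently (3 times).
Step 3: Mode = 31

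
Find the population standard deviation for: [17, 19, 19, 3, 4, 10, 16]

6.3888

Step 1: Compute the mean: 12.5714
Step 2: Sum of squared deviations from the mean: 285.7143
Step 3: Population variance = 285.7143 / 7 = 40.8163
Step 4: Standard deviation = sqrt(40.8163) = 6.3888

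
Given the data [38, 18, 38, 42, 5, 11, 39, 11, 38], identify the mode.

38

Step 1: Count the frequency of each value:
  5: appears 1 time(s)
  11: appears 2 time(s)
  18: appears 1 time(s)
  38: appears 3 time(s)
  39: appears 1 time(s)
  42: appears 1 time(s)
Step 2: The value 38 appears most frequently (3 times).
Step 3: Mode = 38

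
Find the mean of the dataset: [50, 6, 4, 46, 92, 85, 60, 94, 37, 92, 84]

59.0909

Step 1: Sum all values: 50 + 6 + 4 + 46 + 92 + 85 + 60 + 94 + 37 + 92 + 84 = 650
Step 2: Count the number of values: n = 11
Step 3: Mean = sum / n = 650 / 11 = 59.0909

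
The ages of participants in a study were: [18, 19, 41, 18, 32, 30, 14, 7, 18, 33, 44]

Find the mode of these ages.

18

Step 1: Count the frequency of each value:
  7: appears 1 time(s)
  14: appears 1 time(s)
  18: appears 3 time(s)
  19: appears 1 time(s)
  30: appears 1 time(s)
  32: appears 1 time(s)
  33: appears 1 time(s)
  41: appears 1 time(s)
  44: appears 1 time(s)
Step 2: The value 18 appears most frequently (3 times).
Step 3: Mode = 18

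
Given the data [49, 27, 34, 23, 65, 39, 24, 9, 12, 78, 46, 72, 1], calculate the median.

34

Step 1: Sort the data in ascending order: [1, 9, 12, 23, 24, 27, 34, 39, 46, 49, 65, 72, 78]
Step 2: The number of values is n = 13.
Step 3: Since n is odd, the median is the middle value at position 7: 34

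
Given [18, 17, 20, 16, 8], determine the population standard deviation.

4.1183

Step 1: Compute the mean: 15.8
Step 2: Sum of squared deviations from the mean: 84.8
Step 3: Population variance = 84.8 / 5 = 16.96
Step 4: Standard deviation = sqrt(16.96) = 4.1183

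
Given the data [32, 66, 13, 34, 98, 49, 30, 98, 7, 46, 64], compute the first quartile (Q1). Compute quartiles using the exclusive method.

30

Step 1: Sort the data: [7, 13, 30, 32, 34, 46, 49, 64, 66, 98, 98]
Step 2: n = 11
Step 3: Using the exclusive quartile method:
  Q1 = 30
  Q2 (median) = 46
  Q3 = 66
  IQR = Q3 - Q1 = 66 - 30 = 36
Step 4: Q1 = 30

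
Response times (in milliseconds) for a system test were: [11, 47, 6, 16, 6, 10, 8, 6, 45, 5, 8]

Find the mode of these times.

6

Step 1: Count the frequency of each value:
  5: appears 1 time(s)
  6: appears 3 time(s)
  8: appears 2 time(s)
  10: appears 1 time(s)
  11: appears 1 time(s)
  16: appears 1 time(s)
  45: appears 1 time(s)
  47: appears 1 time(s)
Step 2: The value 6 appears most frequently (3 times).
Step 3: Mode = 6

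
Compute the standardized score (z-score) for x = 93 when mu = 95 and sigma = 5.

-0.4

Step 1: Recall the z-score formula: z = (x - mu) / sigma
Step 2: Substitute values: z = (93 - 95) / 5
Step 3: z = -2 / 5 = -0.4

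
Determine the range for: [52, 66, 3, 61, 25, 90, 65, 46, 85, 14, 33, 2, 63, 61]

88

Step 1: Identify the maximum value: max = 90
Step 2: Identify the minimum value: min = 2
Step 3: Range = max - min = 90 - 2 = 88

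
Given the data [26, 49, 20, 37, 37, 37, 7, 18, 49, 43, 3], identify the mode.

37

Step 1: Count the frequency of each value:
  3: appears 1 time(s)
  7: appears 1 time(s)
  18: appears 1 time(s)
  20: appears 1 time(s)
  26: appears 1 time(s)
  37: appears 3 time(s)
  43: appears 1 time(s)
  49: appears 2 time(s)
Step 2: The value 37 appears most frequently (3 times).
Step 3: Mode = 37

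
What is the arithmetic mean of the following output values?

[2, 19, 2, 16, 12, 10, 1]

8.8571

Step 1: Sum all values: 2 + 19 + 2 + 16 + 12 + 10 + 1 = 62
Step 2: Count the number of values: n = 7
Step 3: Mean = sum / n = 62 / 7 = 8.8571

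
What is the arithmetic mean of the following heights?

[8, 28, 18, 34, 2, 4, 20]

16.2857

Step 1: Sum all values: 8 + 28 + 18 + 34 + 2 + 4 + 20 = 114
Step 2: Count the number of values: n = 7
Step 3: Mean = sum / n = 114 / 7 = 16.2857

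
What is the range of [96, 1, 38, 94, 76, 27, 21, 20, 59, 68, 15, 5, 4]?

95

Step 1: Identify the maximum value: max = 96
Step 2: Identify the minimum value: min = 1
Step 3: Range = max - min = 96 - 1 = 95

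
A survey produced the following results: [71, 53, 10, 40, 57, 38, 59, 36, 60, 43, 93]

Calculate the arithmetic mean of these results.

50.9091

Step 1: Sum all values: 71 + 53 + 10 + 40 + 57 + 38 + 59 + 36 + 60 + 43 + 93 = 560
Step 2: Count the number of values: n = 11
Step 3: Mean = sum / n = 560 / 11 = 50.9091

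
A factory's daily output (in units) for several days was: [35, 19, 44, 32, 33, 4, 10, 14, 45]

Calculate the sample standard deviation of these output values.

14.9313

Step 1: Compute the mean: 26.2222
Step 2: Sum of squared deviations from the mean: 1783.5556
Step 3: Sample variance = 1783.5556 / 8 = 222.9444
Step 4: Standard deviation = sqrt(222.9444) = 14.9313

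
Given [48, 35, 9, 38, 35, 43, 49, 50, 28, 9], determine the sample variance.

228.9333

Step 1: Compute the mean: (48 + 35 + 9 + 38 + 35 + 43 + 49 + 50 + 28 + 9) / 10 = 34.4
Step 2: Compute squared deviations from the mean:
  (48 - 34.4)^2 = 184.96
  (35 - 34.4)^2 = 0.36
  (9 - 34.4)^2 = 645.16
  (38 - 34.4)^2 = 12.96
  (35 - 34.4)^2 = 0.36
  (43 - 34.4)^2 = 73.96
  (49 - 34.4)^2 = 213.16
  (50 - 34.4)^2 = 243.36
  (28 - 34.4)^2 = 40.96
  (9 - 34.4)^2 = 645.16
Step 3: Sum of squared deviations = 2060.4
Step 4: Sample variance = 2060.4 / 9 = 228.9333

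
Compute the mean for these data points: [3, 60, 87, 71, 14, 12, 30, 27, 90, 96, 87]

52.4545

Step 1: Sum all values: 3 + 60 + 87 + 71 + 14 + 12 + 30 + 27 + 90 + 96 + 87 = 577
Step 2: Count the number of values: n = 11
Step 3: Mean = sum / n = 577 / 11 = 52.4545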